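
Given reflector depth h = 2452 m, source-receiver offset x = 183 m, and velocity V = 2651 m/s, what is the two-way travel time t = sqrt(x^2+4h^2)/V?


x^2 + 4h^2 = 183^2 + 4*2452^2 = 33489 + 24049216 = 24082705
sqrt(24082705) = 4907.4133
t = 4907.4133 / 2651 = 1.8512 s

1.8512


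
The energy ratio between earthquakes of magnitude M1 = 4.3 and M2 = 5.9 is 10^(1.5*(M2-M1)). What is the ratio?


M2 - M1 = 5.9 - 4.3 = 1.6
1.5 * 1.6 = 2.4
ratio = 10^2.4 = 251.19

251.19


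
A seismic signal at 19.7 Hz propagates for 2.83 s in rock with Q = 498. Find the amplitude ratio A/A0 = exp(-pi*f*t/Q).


pi*f*t/Q = pi*19.7*2.83/498 = 0.351701
A/A0 = exp(-0.351701) = 0.703491

0.703491


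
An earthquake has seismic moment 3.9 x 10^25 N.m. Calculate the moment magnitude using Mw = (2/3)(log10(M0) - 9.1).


log10(M0) = log10(3.9 x 10^25) = 25.5911
Mw = 2/3 * (25.5911 - 9.1)
= 2/3 * 16.4911
= 10.99

10.99


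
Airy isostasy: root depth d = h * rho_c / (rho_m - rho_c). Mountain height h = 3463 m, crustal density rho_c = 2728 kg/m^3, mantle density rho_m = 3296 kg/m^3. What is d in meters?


rho_m - rho_c = 3296 - 2728 = 568
d = 3463 * 2728 / 568
= 9447064 / 568
= 16632.15 m

16632.15


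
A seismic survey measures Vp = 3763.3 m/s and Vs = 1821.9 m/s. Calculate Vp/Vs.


Vp/Vs = 3763.3 / 1821.9
= 2.0656

2.0656


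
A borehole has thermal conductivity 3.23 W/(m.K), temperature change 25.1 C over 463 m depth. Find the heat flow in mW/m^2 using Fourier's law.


q = k * dT / dz * 1000
= 3.23 * 25.1 / 463 * 1000
= 0.175104 * 1000
= 175.1037 mW/m^2

175.1037


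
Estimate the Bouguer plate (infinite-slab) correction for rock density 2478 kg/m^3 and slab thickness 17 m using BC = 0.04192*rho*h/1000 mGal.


BC = 0.04192 * rho * h / 1000
= 0.04192 * 2478 * 17 / 1000
= 1.7659 mGal

1.7659


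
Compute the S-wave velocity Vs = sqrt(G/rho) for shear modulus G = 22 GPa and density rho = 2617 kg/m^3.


Convert G to Pa: G = 22e9 Pa
Compute G/rho = 22e9 / 2617 = 8406572.4112
Vs = sqrt(8406572.4112) = 2899.41 m/s

2899.41


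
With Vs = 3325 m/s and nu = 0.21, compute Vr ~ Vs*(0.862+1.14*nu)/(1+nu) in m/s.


Numerator factor = 0.862 + 1.14*0.21 = 1.1014
Denominator = 1 + 0.21 = 1.21
Vr = 3325 * 1.1014 / 1.21 = 3026.57 m/s

3026.57


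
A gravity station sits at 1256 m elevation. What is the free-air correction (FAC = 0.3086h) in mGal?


FAC = 0.3086 * h
= 0.3086 * 1256
= 387.6016 mGal

387.6016


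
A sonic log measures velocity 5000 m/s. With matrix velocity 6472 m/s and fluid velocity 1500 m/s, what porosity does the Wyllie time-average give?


1/V - 1/Vm = 1/5000 - 1/6472 = 4.549e-05
1/Vf - 1/Vm = 1/1500 - 1/6472 = 0.00051215
phi = 4.549e-05 / 0.00051215 = 0.0888

0.0888


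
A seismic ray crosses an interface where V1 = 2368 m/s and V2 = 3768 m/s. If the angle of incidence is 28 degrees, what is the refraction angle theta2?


sin(theta1) = sin(28 deg) = 0.469472
sin(theta2) = V2/V1 * sin(theta1) = 3768/2368 * 0.469472 = 0.747031
theta2 = arcsin(0.747031) = 48.3338 degrees

48.3338


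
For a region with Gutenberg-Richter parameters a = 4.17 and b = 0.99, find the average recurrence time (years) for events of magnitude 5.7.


log10(N) = 4.17 - 0.99*5.7 = -1.473
N = 10^-1.473 = 0.033651
T = 1/N = 1/0.033651 = 29.7167 years

29.7167


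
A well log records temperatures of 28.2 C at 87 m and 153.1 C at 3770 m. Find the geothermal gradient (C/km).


dT = 153.1 - 28.2 = 124.9 C
dz = 3770 - 87 = 3683 m
gradient = dT/dz * 1000 = 124.9/3683 * 1000 = 33.9126 C/km

33.9126


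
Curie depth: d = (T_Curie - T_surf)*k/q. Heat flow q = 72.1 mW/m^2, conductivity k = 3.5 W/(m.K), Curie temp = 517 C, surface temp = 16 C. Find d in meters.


T_Curie - T_surf = 517 - 16 = 501 C
Convert q to W/m^2: 72.1 mW/m^2 = 0.0721 W/m^2
d = 501 * 3.5 / 0.0721 = 24320.39 m

24320.39


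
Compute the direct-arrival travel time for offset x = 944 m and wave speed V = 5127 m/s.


t = x / V
= 944 / 5127
= 0.1841 s

0.1841


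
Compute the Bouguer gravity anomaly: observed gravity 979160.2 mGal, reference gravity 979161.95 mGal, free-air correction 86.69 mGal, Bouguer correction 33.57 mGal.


BA = g_obs - g_ref + FAC - BC
= 979160.2 - 979161.95 + 86.69 - 33.57
= 51.37 mGal

51.37


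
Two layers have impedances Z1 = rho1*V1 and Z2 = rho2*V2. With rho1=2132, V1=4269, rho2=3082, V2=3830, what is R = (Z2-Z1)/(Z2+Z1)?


Z1 = 2132 * 4269 = 9101508
Z2 = 3082 * 3830 = 11804060
R = (11804060 - 9101508) / (11804060 + 9101508) = 2702552 / 20905568 = 0.1293

0.1293


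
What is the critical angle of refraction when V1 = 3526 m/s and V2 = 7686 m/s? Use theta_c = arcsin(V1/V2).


V1/V2 = 3526/7686 = 0.458756
theta_c = arcsin(0.458756) = 27.3069 degrees

27.3069


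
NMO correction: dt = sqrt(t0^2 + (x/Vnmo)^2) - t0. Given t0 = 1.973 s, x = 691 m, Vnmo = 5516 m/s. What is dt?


x/Vnmo = 691/5516 = 0.125272
(x/Vnmo)^2 = 0.015693
t0^2 = 3.892729
sqrt(3.892729 + 0.015693) = 1.976973
dt = 1.976973 - 1.973 = 0.003973

0.003973


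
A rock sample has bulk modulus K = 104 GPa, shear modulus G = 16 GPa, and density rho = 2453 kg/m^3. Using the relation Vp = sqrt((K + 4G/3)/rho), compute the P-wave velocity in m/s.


First compute the effective modulus:
K + 4G/3 = 104e9 + 4*16e9/3 = 125333333333.33 Pa
Then divide by density:
125333333333.33 / 2453 = 51093898.6275 Pa/(kg/m^3)
Take the square root:
Vp = sqrt(51093898.6275) = 7148.0 m/s

7148.0


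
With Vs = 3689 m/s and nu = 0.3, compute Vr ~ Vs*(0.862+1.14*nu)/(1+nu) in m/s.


Numerator factor = 0.862 + 1.14*0.3 = 1.204
Denominator = 1 + 0.3 = 1.3
Vr = 3689 * 1.204 / 1.3 = 3416.58 m/s

3416.58


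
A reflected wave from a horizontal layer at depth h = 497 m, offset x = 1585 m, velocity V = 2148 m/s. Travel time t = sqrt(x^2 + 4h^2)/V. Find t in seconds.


x^2 + 4h^2 = 1585^2 + 4*497^2 = 2512225 + 988036 = 3500261
sqrt(3500261) = 1870.8984
t = 1870.8984 / 2148 = 0.871 s

0.871


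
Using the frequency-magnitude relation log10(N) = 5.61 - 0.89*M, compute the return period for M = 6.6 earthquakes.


log10(N) = 5.61 - 0.89*6.6 = -0.264
N = 10^-0.264 = 0.544503
T = 1/N = 1/0.544503 = 1.8365 years

1.8365


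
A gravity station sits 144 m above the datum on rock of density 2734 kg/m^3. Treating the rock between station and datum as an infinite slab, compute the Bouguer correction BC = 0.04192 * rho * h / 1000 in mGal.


BC = 0.04192 * rho * h / 1000
= 0.04192 * 2734 * 144 / 1000
= 16.5037 mGal

16.5037


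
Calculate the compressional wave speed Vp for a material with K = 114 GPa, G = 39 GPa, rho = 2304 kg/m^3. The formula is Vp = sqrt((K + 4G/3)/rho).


First compute the effective modulus:
K + 4G/3 = 114e9 + 4*39e9/3 = 166000000000.0 Pa
Then divide by density:
166000000000.0 / 2304 = 72048611.1111 Pa/(kg/m^3)
Take the square root:
Vp = sqrt(72048611.1111) = 8488.15 m/s

8488.15


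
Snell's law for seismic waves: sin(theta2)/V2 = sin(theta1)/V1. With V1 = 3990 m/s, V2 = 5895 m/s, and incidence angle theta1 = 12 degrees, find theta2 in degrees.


sin(theta1) = sin(12 deg) = 0.207912
sin(theta2) = V2/V1 * sin(theta1) = 5895/3990 * 0.207912 = 0.307178
theta2 = arcsin(0.307178) = 17.8892 degrees

17.8892


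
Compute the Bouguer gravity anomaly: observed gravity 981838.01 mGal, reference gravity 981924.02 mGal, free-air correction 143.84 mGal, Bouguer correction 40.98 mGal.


BA = g_obs - g_ref + FAC - BC
= 981838.01 - 981924.02 + 143.84 - 40.98
= 16.85 mGal

16.85


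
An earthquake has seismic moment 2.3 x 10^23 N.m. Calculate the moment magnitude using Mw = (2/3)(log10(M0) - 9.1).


log10(M0) = log10(2.3 x 10^23) = 23.3617
Mw = 2/3 * (23.3617 - 9.1)
= 2/3 * 14.2617
= 9.51

9.51


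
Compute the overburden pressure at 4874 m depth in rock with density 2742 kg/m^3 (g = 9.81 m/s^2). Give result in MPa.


P = rho * g * z / 1e6
= 2742 * 9.81 * 4874 / 1e6
= 131105823.48 / 1e6
= 131.1058 MPa

131.1058


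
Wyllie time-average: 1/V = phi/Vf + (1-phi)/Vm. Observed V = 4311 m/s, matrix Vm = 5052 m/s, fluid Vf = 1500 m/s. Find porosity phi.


1/V - 1/Vm = 1/4311 - 1/5052 = 3.402e-05
1/Vf - 1/Vm = 1/1500 - 1/5052 = 0.00046873
phi = 3.402e-05 / 0.00046873 = 0.0726

0.0726


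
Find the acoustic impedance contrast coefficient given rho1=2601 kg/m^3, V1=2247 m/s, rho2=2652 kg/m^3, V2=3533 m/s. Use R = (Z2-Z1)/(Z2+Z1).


Z1 = 2601 * 2247 = 5844447
Z2 = 2652 * 3533 = 9369516
R = (9369516 - 5844447) / (9369516 + 5844447) = 3525069 / 15213963 = 0.2317

0.2317


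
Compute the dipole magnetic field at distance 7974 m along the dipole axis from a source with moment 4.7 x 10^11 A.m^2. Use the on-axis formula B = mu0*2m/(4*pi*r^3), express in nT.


m = 4.7 x 10^11 = 470000000000 A.m^2
2m = 940000000000 A.m^2
r^3 = 7974^3 = 507024206424
B = (4pi*10^-7) * 940000000000 / (4*pi * 507024206424) * 1e9
= 1181238.83775 / 6371454088375.33 * 1e9
= 185.3955 nT

185.3955


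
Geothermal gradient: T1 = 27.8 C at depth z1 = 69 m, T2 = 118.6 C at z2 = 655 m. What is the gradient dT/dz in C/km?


dT = 118.6 - 27.8 = 90.8 C
dz = 655 - 69 = 586 m
gradient = dT/dz * 1000 = 90.8/586 * 1000 = 154.9488 C/km

154.9488


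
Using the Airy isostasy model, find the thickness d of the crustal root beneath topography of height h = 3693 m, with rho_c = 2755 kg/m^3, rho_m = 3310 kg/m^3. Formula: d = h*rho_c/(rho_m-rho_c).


rho_m - rho_c = 3310 - 2755 = 555
d = 3693 * 2755 / 555
= 10174215 / 555
= 18331.92 m

18331.92


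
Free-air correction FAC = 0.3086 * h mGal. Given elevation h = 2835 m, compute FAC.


FAC = 0.3086 * h
= 0.3086 * 2835
= 874.881 mGal

874.881


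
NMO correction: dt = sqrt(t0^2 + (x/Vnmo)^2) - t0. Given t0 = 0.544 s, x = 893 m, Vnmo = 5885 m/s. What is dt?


x/Vnmo = 893/5885 = 0.151742
(x/Vnmo)^2 = 0.023026
t0^2 = 0.295936
sqrt(0.295936 + 0.023026) = 0.564767
dt = 0.564767 - 0.544 = 0.020767

0.020767


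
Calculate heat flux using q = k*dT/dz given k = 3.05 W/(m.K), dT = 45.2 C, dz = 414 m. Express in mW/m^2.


q = k * dT / dz * 1000
= 3.05 * 45.2 / 414 * 1000
= 0.332995 * 1000
= 332.9952 mW/m^2

332.9952


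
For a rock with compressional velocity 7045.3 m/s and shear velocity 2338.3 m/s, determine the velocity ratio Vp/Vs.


Vp/Vs = 7045.3 / 2338.3
= 3.013

3.013


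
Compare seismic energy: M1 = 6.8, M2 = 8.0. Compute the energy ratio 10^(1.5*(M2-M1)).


M2 - M1 = 8.0 - 6.8 = 1.2
1.5 * 1.2 = 1.8
ratio = 10^1.8 = 63.1

63.1


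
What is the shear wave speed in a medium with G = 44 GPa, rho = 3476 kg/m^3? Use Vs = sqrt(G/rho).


Convert G to Pa: G = 44e9 Pa
Compute G/rho = 44e9 / 3476 = 12658227.8481
Vs = sqrt(12658227.8481) = 3557.84 m/s

3557.84


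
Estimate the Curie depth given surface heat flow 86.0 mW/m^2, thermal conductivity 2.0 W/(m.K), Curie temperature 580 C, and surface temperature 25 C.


T_Curie - T_surf = 580 - 25 = 555 C
Convert q to W/m^2: 86.0 mW/m^2 = 0.086 W/m^2
d = 555 * 2.0 / 0.086 = 12906.98 m

12906.98


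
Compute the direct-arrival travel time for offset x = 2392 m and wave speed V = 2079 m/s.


t = x / V
= 2392 / 2079
= 1.1506 s

1.1506


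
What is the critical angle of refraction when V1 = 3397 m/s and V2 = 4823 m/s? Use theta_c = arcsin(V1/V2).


V1/V2 = 3397/4823 = 0.704333
theta_c = arcsin(0.704333) = 44.7757 degrees

44.7757


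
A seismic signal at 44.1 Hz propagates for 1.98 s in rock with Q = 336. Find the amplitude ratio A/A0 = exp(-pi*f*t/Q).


pi*f*t/Q = pi*44.1*1.98/336 = 0.816421
A/A0 = exp(-0.816421) = 0.442011

0.442011


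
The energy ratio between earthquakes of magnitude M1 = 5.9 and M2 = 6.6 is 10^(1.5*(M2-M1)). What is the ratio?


M2 - M1 = 6.6 - 5.9 = 0.7
1.5 * 0.7 = 1.05
ratio = 10^1.05 = 11.22

11.22


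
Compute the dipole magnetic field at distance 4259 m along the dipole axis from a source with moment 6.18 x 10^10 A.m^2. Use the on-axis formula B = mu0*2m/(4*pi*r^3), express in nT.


m = 6.18 x 10^10 = 61800000000 A.m^2
2m = 123600000000 A.m^2
r^3 = 4259^3 = 77254345979
B = (4pi*10^-7) * 123600000000 / (4*pi * 77254345979) * 1e9
= 155320.340793 / 970806743142.04 * 1e9
= 159.991 nT

159.991


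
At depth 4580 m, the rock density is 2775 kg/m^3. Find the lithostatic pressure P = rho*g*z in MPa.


P = rho * g * z / 1e6
= 2775 * 9.81 * 4580 / 1e6
= 124680195.0 / 1e6
= 124.6802 MPa

124.6802


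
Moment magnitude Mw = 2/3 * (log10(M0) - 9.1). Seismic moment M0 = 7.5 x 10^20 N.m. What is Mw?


log10(M0) = log10(7.5 x 10^20) = 20.8751
Mw = 2/3 * (20.8751 - 9.1)
= 2/3 * 11.7751
= 7.85

7.85


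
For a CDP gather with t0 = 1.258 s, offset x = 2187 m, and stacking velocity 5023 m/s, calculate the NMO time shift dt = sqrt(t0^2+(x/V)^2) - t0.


x/Vnmo = 2187/5023 = 0.435397
(x/Vnmo)^2 = 0.189571
t0^2 = 1.582564
sqrt(1.582564 + 0.189571) = 1.331215
dt = 1.331215 - 1.258 = 0.073215

0.073215


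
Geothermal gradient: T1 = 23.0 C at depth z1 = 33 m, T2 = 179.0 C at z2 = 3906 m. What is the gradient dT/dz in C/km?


dT = 179.0 - 23.0 = 156.0 C
dz = 3906 - 33 = 3873 m
gradient = dT/dz * 1000 = 156.0/3873 * 1000 = 40.2789 C/km

40.2789


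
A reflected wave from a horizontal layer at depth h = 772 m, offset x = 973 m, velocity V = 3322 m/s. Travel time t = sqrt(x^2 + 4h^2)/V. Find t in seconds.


x^2 + 4h^2 = 973^2 + 4*772^2 = 946729 + 2383936 = 3330665
sqrt(3330665) = 1825.011
t = 1825.011 / 3322 = 0.5494 s

0.5494


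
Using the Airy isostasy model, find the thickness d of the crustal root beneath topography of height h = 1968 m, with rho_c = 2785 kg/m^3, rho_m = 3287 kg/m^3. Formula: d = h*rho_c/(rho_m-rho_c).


rho_m - rho_c = 3287 - 2785 = 502
d = 1968 * 2785 / 502
= 5480880 / 502
= 10918.09 m

10918.09


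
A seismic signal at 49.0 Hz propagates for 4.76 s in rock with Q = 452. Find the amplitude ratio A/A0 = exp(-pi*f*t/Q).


pi*f*t/Q = pi*49.0*4.76/452 = 1.621117
A/A0 = exp(-1.621117) = 0.197678

0.197678


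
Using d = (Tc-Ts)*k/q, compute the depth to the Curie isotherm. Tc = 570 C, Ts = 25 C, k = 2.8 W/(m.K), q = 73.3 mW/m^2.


T_Curie - T_surf = 570 - 25 = 545 C
Convert q to W/m^2: 73.3 mW/m^2 = 0.0733 W/m^2
d = 545 * 2.8 / 0.0733 = 20818.55 m

20818.55


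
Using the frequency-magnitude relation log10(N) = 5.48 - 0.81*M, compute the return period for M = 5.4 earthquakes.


log10(N) = 5.48 - 0.81*5.4 = 1.106
N = 10^1.106 = 12.764388
T = 1/N = 1/12.764388 = 0.0783 years

0.0783


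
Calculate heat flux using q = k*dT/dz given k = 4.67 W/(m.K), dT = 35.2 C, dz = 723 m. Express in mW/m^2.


q = k * dT / dz * 1000
= 4.67 * 35.2 / 723 * 1000
= 0.227364 * 1000
= 227.3638 mW/m^2

227.3638


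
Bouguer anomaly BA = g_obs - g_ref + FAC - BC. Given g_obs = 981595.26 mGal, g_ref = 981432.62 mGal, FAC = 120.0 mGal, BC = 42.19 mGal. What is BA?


BA = g_obs - g_ref + FAC - BC
= 981595.26 - 981432.62 + 120.0 - 42.19
= 240.45 mGal

240.45


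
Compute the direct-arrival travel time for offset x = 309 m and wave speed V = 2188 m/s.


t = x / V
= 309 / 2188
= 0.1412 s

0.1412


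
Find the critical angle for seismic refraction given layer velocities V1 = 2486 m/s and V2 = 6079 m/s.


V1/V2 = 2486/6079 = 0.408949
theta_c = arcsin(0.408949) = 24.1388 degrees

24.1388


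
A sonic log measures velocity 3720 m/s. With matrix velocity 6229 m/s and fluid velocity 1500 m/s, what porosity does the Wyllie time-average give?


1/V - 1/Vm = 1/3720 - 1/6229 = 0.00010828
1/Vf - 1/Vm = 1/1500 - 1/6229 = 0.00050613
phi = 0.00010828 / 0.00050613 = 0.2139

0.2139


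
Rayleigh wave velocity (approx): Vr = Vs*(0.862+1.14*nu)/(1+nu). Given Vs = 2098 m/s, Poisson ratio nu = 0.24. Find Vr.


Numerator factor = 0.862 + 1.14*0.24 = 1.1356
Denominator = 1 + 0.24 = 1.24
Vr = 2098 * 1.1356 / 1.24 = 1921.36 m/s

1921.36


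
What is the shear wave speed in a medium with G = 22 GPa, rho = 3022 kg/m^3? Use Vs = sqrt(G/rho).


Convert G to Pa: G = 22e9 Pa
Compute G/rho = 22e9 / 3022 = 7279947.0549
Vs = sqrt(7279947.0549) = 2698.14 m/s

2698.14


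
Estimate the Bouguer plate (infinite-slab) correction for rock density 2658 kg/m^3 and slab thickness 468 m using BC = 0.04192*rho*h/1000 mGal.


BC = 0.04192 * rho * h / 1000
= 0.04192 * 2658 * 468 / 1000
= 52.1461 mGal

52.1461


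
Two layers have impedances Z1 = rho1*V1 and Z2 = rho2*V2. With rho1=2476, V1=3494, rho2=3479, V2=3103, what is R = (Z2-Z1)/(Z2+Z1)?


Z1 = 2476 * 3494 = 8651144
Z2 = 3479 * 3103 = 10795337
R = (10795337 - 8651144) / (10795337 + 8651144) = 2144193 / 19446481 = 0.1103

0.1103


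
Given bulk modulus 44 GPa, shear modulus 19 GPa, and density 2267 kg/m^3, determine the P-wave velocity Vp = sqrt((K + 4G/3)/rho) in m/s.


First compute the effective modulus:
K + 4G/3 = 44e9 + 4*19e9/3 = 69333333333.33 Pa
Then divide by density:
69333333333.33 / 2267 = 30583737.6856 Pa/(kg/m^3)
Take the square root:
Vp = sqrt(30583737.6856) = 5530.26 m/s

5530.26


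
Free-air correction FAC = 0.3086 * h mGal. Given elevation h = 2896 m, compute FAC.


FAC = 0.3086 * h
= 0.3086 * 2896
= 893.7056 mGal

893.7056


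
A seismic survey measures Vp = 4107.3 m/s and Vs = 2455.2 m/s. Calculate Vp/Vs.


Vp/Vs = 4107.3 / 2455.2
= 1.6729

1.6729


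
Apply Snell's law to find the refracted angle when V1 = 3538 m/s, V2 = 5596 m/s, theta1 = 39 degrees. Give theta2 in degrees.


sin(theta1) = sin(39 deg) = 0.62932
sin(theta2) = V2/V1 * sin(theta1) = 5596/3538 * 0.62932 = 0.995386
theta2 = arcsin(0.995386) = 84.4941 degrees

84.4941


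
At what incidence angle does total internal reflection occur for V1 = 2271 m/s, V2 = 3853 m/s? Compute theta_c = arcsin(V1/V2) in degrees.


V1/V2 = 2271/3853 = 0.589411
theta_c = arcsin(0.589411) = 36.1152 degrees

36.1152


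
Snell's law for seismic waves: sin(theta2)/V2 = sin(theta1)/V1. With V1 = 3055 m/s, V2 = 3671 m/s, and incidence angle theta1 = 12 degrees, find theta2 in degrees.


sin(theta1) = sin(12 deg) = 0.207912
sin(theta2) = V2/V1 * sin(theta1) = 3671/3055 * 0.207912 = 0.249834
theta2 = arcsin(0.249834) = 14.4677 degrees

14.4677


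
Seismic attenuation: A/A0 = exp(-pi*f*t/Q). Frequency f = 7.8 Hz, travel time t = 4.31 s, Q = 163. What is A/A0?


pi*f*t/Q = pi*7.8*4.31/163 = 0.647939
A/A0 = exp(-0.647939) = 0.523123

0.523123


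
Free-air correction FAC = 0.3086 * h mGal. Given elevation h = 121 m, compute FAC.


FAC = 0.3086 * h
= 0.3086 * 121
= 37.3406 mGal

37.3406


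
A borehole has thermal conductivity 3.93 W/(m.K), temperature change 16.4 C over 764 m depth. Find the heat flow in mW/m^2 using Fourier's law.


q = k * dT / dz * 1000
= 3.93 * 16.4 / 764 * 1000
= 0.084361 * 1000
= 84.3613 mW/m^2

84.3613


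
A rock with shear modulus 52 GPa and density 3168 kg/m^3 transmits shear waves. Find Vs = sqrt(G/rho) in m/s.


Convert G to Pa: G = 52e9 Pa
Compute G/rho = 52e9 / 3168 = 16414141.4141
Vs = sqrt(16414141.4141) = 4051.44 m/s

4051.44


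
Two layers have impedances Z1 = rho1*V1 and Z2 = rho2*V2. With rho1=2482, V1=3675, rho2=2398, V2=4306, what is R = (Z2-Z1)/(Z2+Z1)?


Z1 = 2482 * 3675 = 9121350
Z2 = 2398 * 4306 = 10325788
R = (10325788 - 9121350) / (10325788 + 9121350) = 1204438 / 19447138 = 0.0619

0.0619


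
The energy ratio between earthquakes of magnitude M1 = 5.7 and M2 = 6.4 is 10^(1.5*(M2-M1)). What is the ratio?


M2 - M1 = 6.4 - 5.7 = 0.7
1.5 * 0.7 = 1.05
ratio = 10^1.05 = 11.22

11.22


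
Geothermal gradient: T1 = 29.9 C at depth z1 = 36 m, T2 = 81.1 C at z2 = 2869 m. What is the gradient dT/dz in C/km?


dT = 81.1 - 29.9 = 51.2 C
dz = 2869 - 36 = 2833 m
gradient = dT/dz * 1000 = 51.2/2833 * 1000 = 18.0727 C/km

18.0727


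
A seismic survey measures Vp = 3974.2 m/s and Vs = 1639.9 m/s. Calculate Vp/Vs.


Vp/Vs = 3974.2 / 1639.9
= 2.4234

2.4234


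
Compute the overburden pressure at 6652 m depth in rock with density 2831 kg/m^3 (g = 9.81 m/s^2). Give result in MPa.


P = rho * g * z / 1e6
= 2831 * 9.81 * 6652 / 1e6
= 184740075.72 / 1e6
= 184.7401 MPa

184.7401


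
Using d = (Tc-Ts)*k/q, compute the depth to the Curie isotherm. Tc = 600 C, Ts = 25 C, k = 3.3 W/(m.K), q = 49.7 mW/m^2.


T_Curie - T_surf = 600 - 25 = 575 C
Convert q to W/m^2: 49.7 mW/m^2 = 0.0497 W/m^2
d = 575 * 3.3 / 0.0497 = 38179.07 m

38179.07


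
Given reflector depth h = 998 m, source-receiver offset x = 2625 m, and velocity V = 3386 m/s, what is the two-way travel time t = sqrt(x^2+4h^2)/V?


x^2 + 4h^2 = 2625^2 + 4*998^2 = 6890625 + 3984016 = 10874641
sqrt(10874641) = 3297.6721
t = 3297.6721 / 3386 = 0.9739 s

0.9739


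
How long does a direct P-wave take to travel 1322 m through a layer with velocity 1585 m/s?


t = x / V
= 1322 / 1585
= 0.8341 s

0.8341


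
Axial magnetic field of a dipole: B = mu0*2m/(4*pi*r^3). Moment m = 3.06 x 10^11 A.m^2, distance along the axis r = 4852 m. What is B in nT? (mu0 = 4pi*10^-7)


m = 3.06 x 10^11 = 306000000000 A.m^2
2m = 612000000000 A.m^2
r^3 = 4852^3 = 114225318208
B = (4pi*10^-7) * 612000000000 / (4*pi * 114225318208) * 1e9
= 769061.881599 / 1435397682144.84 * 1e9
= 535.7831 nT

535.7831


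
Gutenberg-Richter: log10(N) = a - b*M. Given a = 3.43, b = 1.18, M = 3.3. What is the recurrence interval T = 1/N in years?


log10(N) = 3.43 - 1.18*3.3 = -0.464
N = 10^-0.464 = 0.343558
T = 1/N = 1/0.343558 = 2.9107 years

2.9107


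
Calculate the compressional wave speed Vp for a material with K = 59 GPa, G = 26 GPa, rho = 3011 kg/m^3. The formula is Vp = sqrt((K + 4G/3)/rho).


First compute the effective modulus:
K + 4G/3 = 59e9 + 4*26e9/3 = 93666666666.67 Pa
Then divide by density:
93666666666.67 / 3011 = 31108158.9727 Pa/(kg/m^3)
Take the square root:
Vp = sqrt(31108158.9727) = 5577.47 m/s

5577.47


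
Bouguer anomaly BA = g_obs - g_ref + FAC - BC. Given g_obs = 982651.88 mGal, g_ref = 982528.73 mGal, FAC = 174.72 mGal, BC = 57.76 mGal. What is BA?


BA = g_obs - g_ref + FAC - BC
= 982651.88 - 982528.73 + 174.72 - 57.76
= 240.11 mGal

240.11


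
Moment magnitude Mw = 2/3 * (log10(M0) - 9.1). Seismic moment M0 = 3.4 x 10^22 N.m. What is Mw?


log10(M0) = log10(3.4 x 10^22) = 22.5315
Mw = 2/3 * (22.5315 - 9.1)
= 2/3 * 13.4315
= 8.95

8.95


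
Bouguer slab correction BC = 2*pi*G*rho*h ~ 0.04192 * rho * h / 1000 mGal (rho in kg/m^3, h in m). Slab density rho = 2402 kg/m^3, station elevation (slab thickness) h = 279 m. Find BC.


BC = 0.04192 * rho * h / 1000
= 0.04192 * 2402 * 279 / 1000
= 28.093 mGal

28.093


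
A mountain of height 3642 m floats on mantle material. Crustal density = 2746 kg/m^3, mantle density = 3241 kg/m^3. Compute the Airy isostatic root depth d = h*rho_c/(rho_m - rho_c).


rho_m - rho_c = 3241 - 2746 = 495
d = 3642 * 2746 / 495
= 10000932 / 495
= 20203.9 m

20203.9


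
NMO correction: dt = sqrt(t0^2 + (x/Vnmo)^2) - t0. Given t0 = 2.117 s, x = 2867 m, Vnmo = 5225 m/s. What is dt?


x/Vnmo = 2867/5225 = 0.548708
(x/Vnmo)^2 = 0.301081
t0^2 = 4.481689
sqrt(4.481689 + 0.301081) = 2.186954
dt = 2.186954 - 2.117 = 0.069954

0.069954


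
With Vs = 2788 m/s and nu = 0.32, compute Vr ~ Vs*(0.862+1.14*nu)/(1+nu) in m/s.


Numerator factor = 0.862 + 1.14*0.32 = 1.2268
Denominator = 1 + 0.32 = 1.32
Vr = 2788 * 1.2268 / 1.32 = 2591.15 m/s

2591.15


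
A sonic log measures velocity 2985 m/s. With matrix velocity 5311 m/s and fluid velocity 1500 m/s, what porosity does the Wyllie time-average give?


1/V - 1/Vm = 1/2985 - 1/5311 = 0.00014672
1/Vf - 1/Vm = 1/1500 - 1/5311 = 0.00047838
phi = 0.00014672 / 0.00047838 = 0.3067

0.3067


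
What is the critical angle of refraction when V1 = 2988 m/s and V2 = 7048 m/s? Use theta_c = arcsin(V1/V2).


V1/V2 = 2988/7048 = 0.42395
theta_c = arcsin(0.42395) = 25.0842 degrees

25.0842


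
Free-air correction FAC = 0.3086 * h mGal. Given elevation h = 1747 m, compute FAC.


FAC = 0.3086 * h
= 0.3086 * 1747
= 539.1242 mGal

539.1242


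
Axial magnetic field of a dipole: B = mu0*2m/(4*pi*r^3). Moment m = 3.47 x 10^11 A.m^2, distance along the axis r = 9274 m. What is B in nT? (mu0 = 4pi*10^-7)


m = 3.47 x 10^11 = 347000000000 A.m^2
2m = 694000000000 A.m^2
r^3 = 9274^3 = 797629622824
B = (4pi*10^-7) * 694000000000 / (4*pi * 797629622824) * 1e9
= 872106.120637 / 10023309453397.9 * 1e9
= 87.0078 nT

87.0078


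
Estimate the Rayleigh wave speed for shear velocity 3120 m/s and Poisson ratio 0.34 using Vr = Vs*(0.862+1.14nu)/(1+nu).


Numerator factor = 0.862 + 1.14*0.34 = 1.2496
Denominator = 1 + 0.34 = 1.34
Vr = 3120 * 1.2496 / 1.34 = 2909.52 m/s

2909.52


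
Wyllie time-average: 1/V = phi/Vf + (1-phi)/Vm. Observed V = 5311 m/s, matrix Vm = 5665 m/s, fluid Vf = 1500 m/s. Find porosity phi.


1/V - 1/Vm = 1/5311 - 1/5665 = 1.177e-05
1/Vf - 1/Vm = 1/1500 - 1/5665 = 0.00049014
phi = 1.177e-05 / 0.00049014 = 0.024

0.024


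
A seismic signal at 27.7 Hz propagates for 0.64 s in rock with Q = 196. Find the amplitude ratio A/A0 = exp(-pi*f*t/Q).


pi*f*t/Q = pi*27.7*0.64/196 = 0.284154
A/A0 = exp(-0.284154) = 0.752651

0.752651


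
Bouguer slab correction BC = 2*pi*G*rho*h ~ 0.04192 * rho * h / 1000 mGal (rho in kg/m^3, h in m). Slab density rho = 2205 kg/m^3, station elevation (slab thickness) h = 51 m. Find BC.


BC = 0.04192 * rho * h / 1000
= 0.04192 * 2205 * 51 / 1000
= 4.7141 mGal

4.7141


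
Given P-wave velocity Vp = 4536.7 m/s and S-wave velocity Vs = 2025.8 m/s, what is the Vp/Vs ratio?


Vp/Vs = 4536.7 / 2025.8
= 2.2395

2.2395


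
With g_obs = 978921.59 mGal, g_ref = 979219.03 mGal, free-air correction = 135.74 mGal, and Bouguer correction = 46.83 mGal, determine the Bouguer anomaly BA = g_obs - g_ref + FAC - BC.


BA = g_obs - g_ref + FAC - BC
= 978921.59 - 979219.03 + 135.74 - 46.83
= -208.53 mGal

-208.53


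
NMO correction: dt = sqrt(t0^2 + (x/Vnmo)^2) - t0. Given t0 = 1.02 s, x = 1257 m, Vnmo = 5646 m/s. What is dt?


x/Vnmo = 1257/5646 = 0.222635
(x/Vnmo)^2 = 0.049567
t0^2 = 1.0404
sqrt(1.0404 + 0.049567) = 1.044015
dt = 1.044015 - 1.02 = 0.024015

0.024015


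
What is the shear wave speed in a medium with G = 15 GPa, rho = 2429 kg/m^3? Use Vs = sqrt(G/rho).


Convert G to Pa: G = 15e9 Pa
Compute G/rho = 15e9 / 2429 = 6175380.8152
Vs = sqrt(6175380.8152) = 2485.03 m/s

2485.03


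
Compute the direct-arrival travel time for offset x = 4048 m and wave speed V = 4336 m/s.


t = x / V
= 4048 / 4336
= 0.9336 s

0.9336


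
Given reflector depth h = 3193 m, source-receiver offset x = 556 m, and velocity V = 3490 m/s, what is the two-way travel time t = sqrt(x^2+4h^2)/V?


x^2 + 4h^2 = 556^2 + 4*3193^2 = 309136 + 40780996 = 41090132
sqrt(41090132) = 6410.1585
t = 6410.1585 / 3490 = 1.8367 s

1.8367


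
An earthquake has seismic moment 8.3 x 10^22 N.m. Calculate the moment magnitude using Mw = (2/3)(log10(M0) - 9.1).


log10(M0) = log10(8.3 x 10^22) = 22.9191
Mw = 2/3 * (22.9191 - 9.1)
= 2/3 * 13.8191
= 9.21

9.21


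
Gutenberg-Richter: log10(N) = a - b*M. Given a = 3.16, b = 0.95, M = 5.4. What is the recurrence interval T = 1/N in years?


log10(N) = 3.16 - 0.95*5.4 = -1.97
N = 10^-1.97 = 0.010715
T = 1/N = 1/0.010715 = 93.3254 years

93.3254


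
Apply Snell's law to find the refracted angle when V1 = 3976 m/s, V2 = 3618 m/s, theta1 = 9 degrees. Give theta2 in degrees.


sin(theta1) = sin(9 deg) = 0.156434
sin(theta2) = V2/V1 * sin(theta1) = 3618/3976 * 0.156434 = 0.142349
theta2 = arcsin(0.142349) = 8.1838 degrees

8.1838


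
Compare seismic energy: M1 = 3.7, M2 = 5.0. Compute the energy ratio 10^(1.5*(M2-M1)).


M2 - M1 = 5.0 - 3.7 = 1.3
1.5 * 1.3 = 1.95
ratio = 10^1.95 = 89.13

89.13


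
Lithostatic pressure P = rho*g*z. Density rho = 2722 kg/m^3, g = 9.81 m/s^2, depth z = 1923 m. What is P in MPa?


P = rho * g * z / 1e6
= 2722 * 9.81 * 1923 / 1e6
= 51349522.86 / 1e6
= 51.3495 MPa

51.3495


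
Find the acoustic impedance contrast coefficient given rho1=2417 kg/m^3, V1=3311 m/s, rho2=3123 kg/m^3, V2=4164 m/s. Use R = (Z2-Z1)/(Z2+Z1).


Z1 = 2417 * 3311 = 8002687
Z2 = 3123 * 4164 = 13004172
R = (13004172 - 8002687) / (13004172 + 8002687) = 5001485 / 21006859 = 0.2381

0.2381


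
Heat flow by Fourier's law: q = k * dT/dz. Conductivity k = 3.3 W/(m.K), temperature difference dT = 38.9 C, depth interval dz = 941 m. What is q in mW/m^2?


q = k * dT / dz * 1000
= 3.3 * 38.9 / 941 * 1000
= 0.136419 * 1000
= 136.4187 mW/m^2

136.4187


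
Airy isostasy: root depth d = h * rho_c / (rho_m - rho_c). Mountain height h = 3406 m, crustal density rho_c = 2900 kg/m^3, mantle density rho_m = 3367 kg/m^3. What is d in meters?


rho_m - rho_c = 3367 - 2900 = 467
d = 3406 * 2900 / 467
= 9877400 / 467
= 21150.75 m

21150.75


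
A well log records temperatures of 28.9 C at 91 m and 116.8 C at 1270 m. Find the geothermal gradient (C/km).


dT = 116.8 - 28.9 = 87.9 C
dz = 1270 - 91 = 1179 m
gradient = dT/dz * 1000 = 87.9/1179 * 1000 = 74.5547 C/km

74.5547


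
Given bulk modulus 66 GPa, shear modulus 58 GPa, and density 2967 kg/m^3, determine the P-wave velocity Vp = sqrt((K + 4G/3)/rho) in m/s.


First compute the effective modulus:
K + 4G/3 = 66e9 + 4*58e9/3 = 143333333333.33 Pa
Then divide by density:
143333333333.33 / 2967 = 48309178.744 Pa/(kg/m^3)
Take the square root:
Vp = sqrt(48309178.744) = 6950.48 m/s

6950.48


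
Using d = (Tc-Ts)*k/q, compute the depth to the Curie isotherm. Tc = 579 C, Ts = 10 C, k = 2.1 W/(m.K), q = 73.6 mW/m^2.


T_Curie - T_surf = 579 - 10 = 569 C
Convert q to W/m^2: 73.6 mW/m^2 = 0.0736 W/m^2
d = 569 * 2.1 / 0.0736 = 16235.05 m

16235.05


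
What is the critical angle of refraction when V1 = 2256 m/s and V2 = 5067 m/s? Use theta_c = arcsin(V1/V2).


V1/V2 = 2256/5067 = 0.445234
theta_c = arcsin(0.445234) = 26.4383 degrees

26.4383


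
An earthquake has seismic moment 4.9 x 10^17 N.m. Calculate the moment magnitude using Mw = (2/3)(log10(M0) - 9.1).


log10(M0) = log10(4.9 x 10^17) = 17.6902
Mw = 2/3 * (17.6902 - 9.1)
= 2/3 * 8.5902
= 5.73

5.73


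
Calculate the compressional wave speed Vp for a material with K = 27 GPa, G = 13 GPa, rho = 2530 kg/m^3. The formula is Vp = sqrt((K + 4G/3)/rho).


First compute the effective modulus:
K + 4G/3 = 27e9 + 4*13e9/3 = 44333333333.33 Pa
Then divide by density:
44333333333.33 / 2530 = 17523056.6535 Pa/(kg/m^3)
Take the square root:
Vp = sqrt(17523056.6535) = 4186.06 m/s

4186.06


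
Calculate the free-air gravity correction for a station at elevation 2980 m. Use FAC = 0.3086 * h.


FAC = 0.3086 * h
= 0.3086 * 2980
= 919.628 mGal

919.628


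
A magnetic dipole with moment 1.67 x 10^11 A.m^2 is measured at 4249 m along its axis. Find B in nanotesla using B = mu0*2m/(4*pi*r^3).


m = 1.67 x 10^11 = 167000000000 A.m^2
2m = 334000000000 A.m^2
r^3 = 4249^3 = 76711450249
B = (4pi*10^-7) * 334000000000 / (4*pi * 76711450249) * 1e9
= 419716.77852 / 963984514193.91 * 1e9
= 435.3978 nT

435.3978


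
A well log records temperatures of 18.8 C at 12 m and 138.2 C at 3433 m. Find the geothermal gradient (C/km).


dT = 138.2 - 18.8 = 119.4 C
dz = 3433 - 12 = 3421 m
gradient = dT/dz * 1000 = 119.4/3421 * 1000 = 34.9021 C/km

34.9021


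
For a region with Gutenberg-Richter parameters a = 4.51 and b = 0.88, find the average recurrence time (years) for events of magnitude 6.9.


log10(N) = 4.51 - 0.88*6.9 = -1.562
N = 10^-1.562 = 0.027416
T = 1/N = 1/0.027416 = 36.4754 years

36.4754


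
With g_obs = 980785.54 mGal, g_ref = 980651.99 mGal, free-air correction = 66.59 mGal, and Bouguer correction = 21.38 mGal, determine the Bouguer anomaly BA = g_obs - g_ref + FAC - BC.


BA = g_obs - g_ref + FAC - BC
= 980785.54 - 980651.99 + 66.59 - 21.38
= 178.76 mGal

178.76


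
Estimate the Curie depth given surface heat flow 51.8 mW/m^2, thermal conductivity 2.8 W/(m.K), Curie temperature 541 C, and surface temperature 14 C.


T_Curie - T_surf = 541 - 14 = 527 C
Convert q to W/m^2: 51.8 mW/m^2 = 0.0518 W/m^2
d = 527 * 2.8 / 0.0518 = 28486.49 m

28486.49


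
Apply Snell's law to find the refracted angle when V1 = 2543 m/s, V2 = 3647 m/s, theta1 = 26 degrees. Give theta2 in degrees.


sin(theta1) = sin(26 deg) = 0.438371
sin(theta2) = V2/V1 * sin(theta1) = 3647/2543 * 0.438371 = 0.628682
theta2 = arcsin(0.628682) = 38.953 degrees

38.953


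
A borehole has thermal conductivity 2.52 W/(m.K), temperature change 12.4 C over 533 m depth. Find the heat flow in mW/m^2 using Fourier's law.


q = k * dT / dz * 1000
= 2.52 * 12.4 / 533 * 1000
= 0.058627 * 1000
= 58.6266 mW/m^2

58.6266


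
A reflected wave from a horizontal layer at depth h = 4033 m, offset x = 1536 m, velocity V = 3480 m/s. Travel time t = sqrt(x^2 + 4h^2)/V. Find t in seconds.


x^2 + 4h^2 = 1536^2 + 4*4033^2 = 2359296 + 65060356 = 67419652
sqrt(67419652) = 8210.9471
t = 8210.9471 / 3480 = 2.3595 s

2.3595


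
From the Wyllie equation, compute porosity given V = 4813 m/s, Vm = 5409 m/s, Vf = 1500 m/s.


1/V - 1/Vm = 1/4813 - 1/5409 = 2.289e-05
1/Vf - 1/Vm = 1/1500 - 1/5409 = 0.00048179
phi = 2.289e-05 / 0.00048179 = 0.0475

0.0475


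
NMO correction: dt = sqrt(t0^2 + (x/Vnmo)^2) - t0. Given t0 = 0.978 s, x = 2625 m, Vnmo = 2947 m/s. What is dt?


x/Vnmo = 2625/2947 = 0.890736
(x/Vnmo)^2 = 0.793411
t0^2 = 0.956484
sqrt(0.956484 + 0.793411) = 1.322836
dt = 1.322836 - 0.978 = 0.344836

0.344836


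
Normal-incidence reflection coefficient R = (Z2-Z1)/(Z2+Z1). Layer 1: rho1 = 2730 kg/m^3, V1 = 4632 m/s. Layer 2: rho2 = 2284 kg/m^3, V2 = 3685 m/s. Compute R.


Z1 = 2730 * 4632 = 12645360
Z2 = 2284 * 3685 = 8416540
R = (8416540 - 12645360) / (8416540 + 12645360) = -4228820 / 21061900 = -0.2008

-0.2008


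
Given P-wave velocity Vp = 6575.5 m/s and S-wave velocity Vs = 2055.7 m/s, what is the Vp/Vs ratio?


Vp/Vs = 6575.5 / 2055.7
= 3.1987

3.1987


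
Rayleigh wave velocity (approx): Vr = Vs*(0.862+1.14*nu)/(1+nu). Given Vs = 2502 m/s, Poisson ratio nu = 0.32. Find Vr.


Numerator factor = 0.862 + 1.14*0.32 = 1.2268
Denominator = 1 + 0.32 = 1.32
Vr = 2502 * 1.2268 / 1.32 = 2325.34 m/s

2325.34


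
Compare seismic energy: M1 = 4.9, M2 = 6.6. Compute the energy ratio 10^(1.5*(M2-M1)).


M2 - M1 = 6.6 - 4.9 = 1.7
1.5 * 1.7 = 2.55
ratio = 10^2.55 = 354.81

354.81


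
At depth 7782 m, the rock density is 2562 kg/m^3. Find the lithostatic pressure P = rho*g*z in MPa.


P = rho * g * z / 1e6
= 2562 * 9.81 * 7782 / 1e6
= 195586718.04 / 1e6
= 195.5867 MPa

195.5867


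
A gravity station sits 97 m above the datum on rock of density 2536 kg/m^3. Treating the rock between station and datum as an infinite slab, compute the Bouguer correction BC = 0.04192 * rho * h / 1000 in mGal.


BC = 0.04192 * rho * h / 1000
= 0.04192 * 2536 * 97 / 1000
= 10.312 mGal

10.312


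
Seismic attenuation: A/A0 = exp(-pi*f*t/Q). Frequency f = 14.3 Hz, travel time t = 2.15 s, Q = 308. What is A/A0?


pi*f*t/Q = pi*14.3*2.15/308 = 0.313598
A/A0 = exp(-0.313598) = 0.730813

0.730813


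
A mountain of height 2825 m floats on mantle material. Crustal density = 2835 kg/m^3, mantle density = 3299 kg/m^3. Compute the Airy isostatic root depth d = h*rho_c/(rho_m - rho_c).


rho_m - rho_c = 3299 - 2835 = 464
d = 2825 * 2835 / 464
= 8008875 / 464
= 17260.51 m

17260.51


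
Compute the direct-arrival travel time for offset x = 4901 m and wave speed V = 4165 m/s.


t = x / V
= 4901 / 4165
= 1.1767 s

1.1767


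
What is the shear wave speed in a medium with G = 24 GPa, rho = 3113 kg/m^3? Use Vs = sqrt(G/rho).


Convert G to Pa: G = 24e9 Pa
Compute G/rho = 24e9 / 3113 = 7709604.8827
Vs = sqrt(7709604.8827) = 2776.62 m/s

2776.62


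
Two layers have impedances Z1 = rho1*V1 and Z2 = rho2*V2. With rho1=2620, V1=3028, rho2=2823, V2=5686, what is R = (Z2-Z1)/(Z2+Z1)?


Z1 = 2620 * 3028 = 7933360
Z2 = 2823 * 5686 = 16051578
R = (16051578 - 7933360) / (16051578 + 7933360) = 8118218 / 23984938 = 0.3385

0.3385


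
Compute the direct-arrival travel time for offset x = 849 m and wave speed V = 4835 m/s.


t = x / V
= 849 / 4835
= 0.1756 s

0.1756


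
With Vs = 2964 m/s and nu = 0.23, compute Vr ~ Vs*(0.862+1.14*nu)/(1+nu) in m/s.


Numerator factor = 0.862 + 1.14*0.23 = 1.1242
Denominator = 1 + 0.23 = 1.23
Vr = 2964 * 1.1242 / 1.23 = 2709.05 m/s

2709.05


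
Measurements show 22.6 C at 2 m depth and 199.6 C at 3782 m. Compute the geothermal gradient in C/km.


dT = 199.6 - 22.6 = 177.0 C
dz = 3782 - 2 = 3780 m
gradient = dT/dz * 1000 = 177.0/3780 * 1000 = 46.8254 C/km

46.8254


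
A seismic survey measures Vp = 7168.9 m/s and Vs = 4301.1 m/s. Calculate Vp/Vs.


Vp/Vs = 7168.9 / 4301.1
= 1.6668

1.6668


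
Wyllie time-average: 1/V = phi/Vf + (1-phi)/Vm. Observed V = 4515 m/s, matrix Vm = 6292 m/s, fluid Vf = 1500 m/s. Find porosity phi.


1/V - 1/Vm = 1/4515 - 1/6292 = 6.255e-05
1/Vf - 1/Vm = 1/1500 - 1/6292 = 0.00050773
phi = 6.255e-05 / 0.00050773 = 0.1232

0.1232


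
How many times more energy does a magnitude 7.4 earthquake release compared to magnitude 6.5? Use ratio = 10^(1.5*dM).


M2 - M1 = 7.4 - 6.5 = 0.9
1.5 * 0.9 = 1.35
ratio = 10^1.35 = 22.39

22.39


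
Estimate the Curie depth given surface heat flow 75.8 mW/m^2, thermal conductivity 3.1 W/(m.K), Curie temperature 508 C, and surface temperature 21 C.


T_Curie - T_surf = 508 - 21 = 487 C
Convert q to W/m^2: 75.8 mW/m^2 = 0.0758 W/m^2
d = 487 * 3.1 / 0.0758 = 19916.89 m

19916.89


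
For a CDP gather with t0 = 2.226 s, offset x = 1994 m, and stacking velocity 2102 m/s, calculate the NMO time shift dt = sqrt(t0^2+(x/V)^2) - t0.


x/Vnmo = 1994/2102 = 0.94862
(x/Vnmo)^2 = 0.899881
t0^2 = 4.955076
sqrt(4.955076 + 0.899881) = 2.419702
dt = 2.419702 - 2.226 = 0.193702

0.193702


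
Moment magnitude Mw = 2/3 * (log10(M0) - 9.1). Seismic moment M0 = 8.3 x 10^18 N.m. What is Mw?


log10(M0) = log10(8.3 x 10^18) = 18.9191
Mw = 2/3 * (18.9191 - 9.1)
= 2/3 * 9.8191
= 6.55

6.55


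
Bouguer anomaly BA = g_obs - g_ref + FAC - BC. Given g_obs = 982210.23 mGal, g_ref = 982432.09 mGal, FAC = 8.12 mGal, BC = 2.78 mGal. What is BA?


BA = g_obs - g_ref + FAC - BC
= 982210.23 - 982432.09 + 8.12 - 2.78
= -216.52 mGal

-216.52


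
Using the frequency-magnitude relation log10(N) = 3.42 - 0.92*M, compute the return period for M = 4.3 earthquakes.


log10(N) = 3.42 - 0.92*4.3 = -0.536
N = 10^-0.536 = 0.291072
T = 1/N = 1/0.291072 = 3.4356 years

3.4356


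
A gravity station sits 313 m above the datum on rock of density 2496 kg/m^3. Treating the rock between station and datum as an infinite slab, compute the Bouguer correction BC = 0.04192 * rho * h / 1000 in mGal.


BC = 0.04192 * rho * h / 1000
= 0.04192 * 2496 * 313 / 1000
= 32.7499 mGal

32.7499


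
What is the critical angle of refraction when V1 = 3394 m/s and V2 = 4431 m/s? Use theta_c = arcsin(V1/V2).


V1/V2 = 3394/4431 = 0.765967
theta_c = arcsin(0.765967) = 49.9931 degrees

49.9931


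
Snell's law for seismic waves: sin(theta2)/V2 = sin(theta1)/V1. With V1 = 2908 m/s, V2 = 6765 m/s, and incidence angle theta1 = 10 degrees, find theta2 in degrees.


sin(theta1) = sin(10 deg) = 0.173648
sin(theta2) = V2/V1 * sin(theta1) = 6765/2908 * 0.173648 = 0.403965
theta2 = arcsin(0.403965) = 23.8263 degrees

23.8263


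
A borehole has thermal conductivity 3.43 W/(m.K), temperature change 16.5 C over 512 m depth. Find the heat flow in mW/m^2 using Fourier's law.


q = k * dT / dz * 1000
= 3.43 * 16.5 / 512 * 1000
= 0.110537 * 1000
= 110.5371 mW/m^2

110.5371


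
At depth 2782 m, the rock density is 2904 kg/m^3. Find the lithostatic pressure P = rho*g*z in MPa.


P = rho * g * z / 1e6
= 2904 * 9.81 * 2782 / 1e6
= 79254283.68 / 1e6
= 79.2543 MPa

79.2543


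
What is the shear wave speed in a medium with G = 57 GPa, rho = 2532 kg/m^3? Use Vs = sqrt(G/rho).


Convert G to Pa: G = 57e9 Pa
Compute G/rho = 57e9 / 2532 = 22511848.3412
Vs = sqrt(22511848.3412) = 4744.67 m/s

4744.67
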